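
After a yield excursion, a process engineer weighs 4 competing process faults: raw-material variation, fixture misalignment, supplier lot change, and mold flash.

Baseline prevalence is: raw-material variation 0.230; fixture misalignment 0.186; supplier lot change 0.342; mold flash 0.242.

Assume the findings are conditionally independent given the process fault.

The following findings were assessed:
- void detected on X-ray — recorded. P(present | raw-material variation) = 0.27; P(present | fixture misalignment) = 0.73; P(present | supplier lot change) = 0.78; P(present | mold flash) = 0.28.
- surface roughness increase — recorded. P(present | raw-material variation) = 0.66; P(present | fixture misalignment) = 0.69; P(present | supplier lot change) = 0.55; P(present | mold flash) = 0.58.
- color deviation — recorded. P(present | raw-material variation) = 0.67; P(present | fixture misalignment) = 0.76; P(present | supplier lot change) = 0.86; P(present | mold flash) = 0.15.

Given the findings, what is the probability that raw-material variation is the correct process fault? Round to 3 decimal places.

For each hypothesis, the unnormalized posterior weight is prior × product of the finding likelihoods:
  raw-material variation: 0.230 × 0.27 × 0.66 × 0.67 = 0.027461
  fixture misalignment: 0.186 × 0.73 × 0.69 × 0.76 = 0.071203
  supplier lot change: 0.342 × 0.78 × 0.55 × 0.86 = 0.12618
  mold flash: 0.242 × 0.28 × 0.58 × 0.15 = 0.0058951
Normalizing constant Z = 0.027461 + 0.071203 + 0.12618 + 0.0058951 = 0.23074.
P(raw-material variation | evidence) = 0.027461 / 0.23074 ≈ 0.119.

0.119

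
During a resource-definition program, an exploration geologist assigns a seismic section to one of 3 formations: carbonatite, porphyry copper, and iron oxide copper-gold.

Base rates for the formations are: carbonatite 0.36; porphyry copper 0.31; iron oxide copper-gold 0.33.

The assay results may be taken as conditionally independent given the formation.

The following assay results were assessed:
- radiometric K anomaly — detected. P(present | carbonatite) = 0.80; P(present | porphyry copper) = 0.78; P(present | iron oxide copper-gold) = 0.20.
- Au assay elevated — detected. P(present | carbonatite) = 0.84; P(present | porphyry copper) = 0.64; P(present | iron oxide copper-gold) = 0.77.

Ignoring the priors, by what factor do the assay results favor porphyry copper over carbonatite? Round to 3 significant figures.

0.743

Take the product of per-assay result likelihoods under each hypothesis, then divide.
  porphyry copper: 0.78 × 0.64 = 0.4992
  carbonatite: 0.80 × 0.84 = 0.672
Bayes factor = 0.4992 / 0.672 ≈ 0.743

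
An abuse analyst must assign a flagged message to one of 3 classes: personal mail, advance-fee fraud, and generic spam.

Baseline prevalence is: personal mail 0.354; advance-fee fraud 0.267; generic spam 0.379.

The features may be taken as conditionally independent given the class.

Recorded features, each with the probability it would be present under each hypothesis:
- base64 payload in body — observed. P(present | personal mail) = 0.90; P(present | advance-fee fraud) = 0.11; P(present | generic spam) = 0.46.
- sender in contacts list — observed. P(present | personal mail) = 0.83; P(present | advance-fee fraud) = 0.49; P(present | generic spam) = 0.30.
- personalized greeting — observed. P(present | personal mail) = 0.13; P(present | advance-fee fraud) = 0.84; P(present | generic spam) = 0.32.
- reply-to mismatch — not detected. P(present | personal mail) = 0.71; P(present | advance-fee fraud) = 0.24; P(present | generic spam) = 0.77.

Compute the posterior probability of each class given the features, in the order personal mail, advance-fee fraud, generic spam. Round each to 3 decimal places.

0.433, 0.399, 0.167

For each hypothesis, the unnormalized posterior weight is prior × product of the feature likelihoods (using 1 − P(present | H) for each absent feature):
  personal mail: 0.354 × 0.90 × 0.83 × 0.13 × (1 − 0.71) = 0.0099693
  advance-fee fraud: 0.267 × 0.11 × 0.49 × 0.84 × (1 − 0.24) = 0.0091874
  generic spam: 0.379 × 0.46 × 0.30 × 0.32 × (1 − 0.77) = 0.0038494
Marginal likelihood of the evidence = 0.023006.
P(personal mail | evidence) = 0.0099693 / 0.023006 ≈ 0.433
P(advance-fee fraud | evidence) = 0.0091874 / 0.023006 ≈ 0.399
P(generic spam | evidence) = 0.0038494 / 0.023006 ≈ 0.167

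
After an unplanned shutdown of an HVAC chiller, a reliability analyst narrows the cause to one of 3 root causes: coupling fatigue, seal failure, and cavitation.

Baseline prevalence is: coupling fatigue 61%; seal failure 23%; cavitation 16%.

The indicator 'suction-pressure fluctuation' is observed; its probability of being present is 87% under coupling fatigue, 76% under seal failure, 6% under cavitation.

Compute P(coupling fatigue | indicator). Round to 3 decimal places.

0.742

Multiply each prior by the likelihood of the indicator:
  coupling fatigue: 0.61 × 0.87 = 0.5307
  seal failure: 0.23 × 0.76 = 0.1748
  cavitation: 0.16 × 0.06 = 0.0096
Normalizing constant Z = 0.5307 + 0.1748 + 0.0096 = 0.7151.
P(coupling fatigue | evidence) = 0.5307 / 0.7151 ≈ 0.742.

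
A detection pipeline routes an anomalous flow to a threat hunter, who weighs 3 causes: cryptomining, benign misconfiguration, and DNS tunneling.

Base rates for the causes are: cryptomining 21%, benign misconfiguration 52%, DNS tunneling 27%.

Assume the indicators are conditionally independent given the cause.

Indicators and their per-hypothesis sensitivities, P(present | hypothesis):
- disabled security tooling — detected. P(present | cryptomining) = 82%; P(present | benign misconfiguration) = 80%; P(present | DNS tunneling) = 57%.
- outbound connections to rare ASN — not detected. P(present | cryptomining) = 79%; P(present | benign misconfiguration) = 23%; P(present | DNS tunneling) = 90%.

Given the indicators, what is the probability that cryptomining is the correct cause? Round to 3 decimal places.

By Bayes' rule with conditional independence, the unnormalized weight for each hypothesis is prior × ∏ likelihoods (using 1 − P(present | H) for each absent indicator):
  cryptomining: 0.21 × 0.82 × (1 − 0.79) = 0.036162
  benign misconfiguration: 0.52 × 0.80 × (1 − 0.23) = 0.32032
  DNS tunneling: 0.27 × 0.57 × (1 − 0.90) = 0.01539
Normalizing constant Z = 0.036162 + 0.32032 + 0.01539 = 0.37187.
P(cryptomining | evidence) = 0.036162 / 0.37187 ≈ 0.097.

0.097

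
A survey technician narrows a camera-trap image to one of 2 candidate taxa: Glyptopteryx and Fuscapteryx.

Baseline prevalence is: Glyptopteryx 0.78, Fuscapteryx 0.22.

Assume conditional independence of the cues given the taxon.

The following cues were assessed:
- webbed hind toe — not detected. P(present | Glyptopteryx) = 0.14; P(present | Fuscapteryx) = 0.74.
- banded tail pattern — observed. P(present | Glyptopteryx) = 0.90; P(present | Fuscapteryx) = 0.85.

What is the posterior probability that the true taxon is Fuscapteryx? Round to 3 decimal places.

0.075

For each hypothesis, the unnormalized posterior weight is prior × product of the cue likelihoods (using 1 − P(present | H) for each absent cue):
  Glyptopteryx: 0.78 × (1 − 0.14) × 0.90 = 0.60372
  Fuscapteryx: 0.22 × (1 − 0.74) × 0.85 = 0.04862
Marginal likelihood of the evidence = 0.65234.
P(Fuscapteryx | evidence) = 0.04862 / 0.65234 ≈ 0.075.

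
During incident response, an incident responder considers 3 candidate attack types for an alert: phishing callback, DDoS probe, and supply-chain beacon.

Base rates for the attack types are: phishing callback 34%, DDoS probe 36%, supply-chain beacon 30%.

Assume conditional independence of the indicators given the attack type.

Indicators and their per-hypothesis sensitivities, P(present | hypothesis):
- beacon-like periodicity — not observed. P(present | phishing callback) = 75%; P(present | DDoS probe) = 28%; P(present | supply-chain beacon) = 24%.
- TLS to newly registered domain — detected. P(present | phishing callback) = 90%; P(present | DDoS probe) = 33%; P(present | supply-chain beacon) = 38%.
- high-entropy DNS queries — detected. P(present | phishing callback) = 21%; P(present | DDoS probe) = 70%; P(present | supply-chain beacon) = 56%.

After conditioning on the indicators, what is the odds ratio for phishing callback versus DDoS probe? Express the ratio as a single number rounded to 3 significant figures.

Posterior odds equal prior odds times the likelihood ratio; only the two competing hypotheses matter (using 1 − P(present | H) for each absent indicator).
  phishing callback: 0.34 × (1 − 0.75) × 0.90 × 0.21 = 0.016065
  DDoS probe: 0.36 × (1 − 0.28) × 0.33 × 0.70 = 0.059875
Odds(phishing callback : DDoS probe) = 0.016065 / 0.059875 ≈ 0.268.

0.268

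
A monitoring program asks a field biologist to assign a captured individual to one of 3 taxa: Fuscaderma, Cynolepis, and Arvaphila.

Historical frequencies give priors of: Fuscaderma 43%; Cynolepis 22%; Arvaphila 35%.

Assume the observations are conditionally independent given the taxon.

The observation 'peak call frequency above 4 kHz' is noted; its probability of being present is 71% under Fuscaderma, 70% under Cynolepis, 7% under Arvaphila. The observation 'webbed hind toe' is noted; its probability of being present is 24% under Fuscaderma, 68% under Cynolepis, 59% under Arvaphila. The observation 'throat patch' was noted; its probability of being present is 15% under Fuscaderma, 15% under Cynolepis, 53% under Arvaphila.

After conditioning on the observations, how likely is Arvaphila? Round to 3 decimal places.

For each hypothesis, the unnormalized posterior weight is prior × product of the observation likelihoods:
  Fuscaderma: 0.43 × 0.71 × 0.24 × 0.15 = 0.010991
  Cynolepis: 0.22 × 0.70 × 0.68 × 0.15 = 0.015708
  Arvaphila: 0.35 × 0.07 × 0.59 × 0.53 = 0.0076612
The unnormalized weights sum to 0.03436.
P(Arvaphila | evidence) = 0.0076612 / 0.03436 ≈ 0.223.

0.223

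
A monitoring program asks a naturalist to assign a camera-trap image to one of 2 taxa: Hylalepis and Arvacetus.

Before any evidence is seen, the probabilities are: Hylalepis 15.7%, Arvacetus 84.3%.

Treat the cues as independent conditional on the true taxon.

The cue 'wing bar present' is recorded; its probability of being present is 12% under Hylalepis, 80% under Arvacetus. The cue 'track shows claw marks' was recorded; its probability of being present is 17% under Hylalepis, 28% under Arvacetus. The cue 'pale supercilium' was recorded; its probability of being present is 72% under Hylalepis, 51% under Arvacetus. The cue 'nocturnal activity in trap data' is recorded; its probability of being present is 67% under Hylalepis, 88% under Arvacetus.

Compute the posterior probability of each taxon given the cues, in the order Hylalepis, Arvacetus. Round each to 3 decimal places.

0.018, 0.982

By Bayes' rule with conditional independence, the unnormalized weight for each hypothesis is prior × ∏ likelihoods:
  Hylalepis: 0.157 × 0.12 × 0.17 × 0.72 × 0.67 = 0.001545
  Arvacetus: 0.843 × 0.80 × 0.28 × 0.51 × 0.88 = 0.084748
The unnormalized weights sum to 0.086293.
P(Hylalepis | evidence) = 0.001545 / 0.086293 ≈ 0.018
P(Arvacetus | evidence) = 0.084748 / 0.086293 ≈ 0.982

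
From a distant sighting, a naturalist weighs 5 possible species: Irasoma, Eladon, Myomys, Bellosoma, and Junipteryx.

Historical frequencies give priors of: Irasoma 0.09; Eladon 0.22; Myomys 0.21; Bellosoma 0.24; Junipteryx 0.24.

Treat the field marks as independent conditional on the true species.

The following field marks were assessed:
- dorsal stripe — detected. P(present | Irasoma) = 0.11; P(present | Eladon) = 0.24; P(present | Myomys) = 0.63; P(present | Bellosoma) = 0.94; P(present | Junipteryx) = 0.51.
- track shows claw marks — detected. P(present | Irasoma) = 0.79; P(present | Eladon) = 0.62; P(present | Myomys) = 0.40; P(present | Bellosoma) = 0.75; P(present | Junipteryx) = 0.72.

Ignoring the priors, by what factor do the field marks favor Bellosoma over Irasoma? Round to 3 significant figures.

8.11

Take the product of per-field mark likelihoods under each hypothesis, then divide.
  Bellosoma: 0.94 × 0.75 = 0.705
  Irasoma: 0.11 × 0.79 = 0.0869
Bayes factor = 0.705 / 0.0869 ≈ 8.11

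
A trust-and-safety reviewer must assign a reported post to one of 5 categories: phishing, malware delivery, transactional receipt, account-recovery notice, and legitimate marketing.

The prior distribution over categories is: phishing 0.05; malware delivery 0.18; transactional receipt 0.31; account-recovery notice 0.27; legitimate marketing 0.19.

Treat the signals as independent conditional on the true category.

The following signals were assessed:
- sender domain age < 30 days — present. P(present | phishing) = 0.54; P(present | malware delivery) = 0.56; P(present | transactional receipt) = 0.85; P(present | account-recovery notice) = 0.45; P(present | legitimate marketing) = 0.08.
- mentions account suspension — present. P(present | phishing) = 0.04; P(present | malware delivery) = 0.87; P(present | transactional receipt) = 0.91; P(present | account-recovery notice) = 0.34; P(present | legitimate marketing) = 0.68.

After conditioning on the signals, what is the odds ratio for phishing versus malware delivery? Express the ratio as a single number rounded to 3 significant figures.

0.0123

Posterior odds equal prior odds times the likelihood ratio; only the two competing hypotheses matter.
  phishing: 0.05 × 0.54 × 0.04 = 0.00108
  malware delivery: 0.18 × 0.56 × 0.87 = 0.087696
Posterior odds = 0.00108 / 0.087696 ≈ 0.0123.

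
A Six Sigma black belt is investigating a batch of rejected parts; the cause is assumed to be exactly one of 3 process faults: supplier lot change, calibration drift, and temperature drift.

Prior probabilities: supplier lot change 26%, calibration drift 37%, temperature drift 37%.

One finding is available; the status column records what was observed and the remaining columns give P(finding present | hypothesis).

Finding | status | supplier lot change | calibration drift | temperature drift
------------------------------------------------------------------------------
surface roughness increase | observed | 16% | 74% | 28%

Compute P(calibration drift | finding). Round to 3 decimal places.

0.653

Multiply each prior by the likelihood of the finding:
  supplier lot change: 0.26 × 0.16 = 0.0416
  calibration drift: 0.37 × 0.74 = 0.2738
  temperature drift: 0.37 × 0.28 = 0.1036
Normalizing constant Z = 0.0416 + 0.2738 + 0.1036 = 0.419.
P(calibration drift | evidence) = 0.2738 / 0.419 ≈ 0.653.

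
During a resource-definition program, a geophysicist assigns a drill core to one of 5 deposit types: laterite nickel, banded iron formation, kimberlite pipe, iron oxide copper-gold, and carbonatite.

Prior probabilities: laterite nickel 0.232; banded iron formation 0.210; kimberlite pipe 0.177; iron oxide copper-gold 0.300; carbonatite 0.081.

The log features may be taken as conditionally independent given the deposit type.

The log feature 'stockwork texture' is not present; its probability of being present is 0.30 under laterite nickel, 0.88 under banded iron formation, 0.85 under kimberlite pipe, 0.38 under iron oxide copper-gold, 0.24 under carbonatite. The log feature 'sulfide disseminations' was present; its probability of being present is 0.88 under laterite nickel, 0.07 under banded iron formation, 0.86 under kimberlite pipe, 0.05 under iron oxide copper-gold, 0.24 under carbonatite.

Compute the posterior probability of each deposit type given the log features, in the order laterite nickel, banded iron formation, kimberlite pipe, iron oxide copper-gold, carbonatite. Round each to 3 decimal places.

By Bayes' rule with conditional independence, the unnormalized weight for each hypothesis is prior × ∏ likelihoods (using 1 − P(present | H) for each absent log feature):
  laterite nickel: 0.232 × (1 − 0.30) × 0.88 = 0.14291
  banded iron formation: 0.210 × (1 − 0.88) × 0.07 = 0.001764
  kimberlite pipe: 0.177 × (1 − 0.85) × 0.86 = 0.022833
  iron oxide copper-gold: 0.300 × (1 − 0.38) × 0.05 = 0.0093
  carbonatite: 0.081 × (1 − 0.24) × 0.24 = 0.014774
Normalizing constant Z = 0.14291 + 0.001764 + 0.022833 + 0.0093 + 0.014774 = 0.19158.
P(laterite nickel | evidence) = 0.14291 / 0.19158 ≈ 0.746
P(banded iron formation | evidence) = 0.001764 / 0.19158 ≈ 0.009
P(kimberlite pipe | evidence) = 0.022833 / 0.19158 ≈ 0.119
P(iron oxide copper-gold | evidence) = 0.0093 / 0.19158 ≈ 0.049
P(carbonatite | evidence) = 0.014774 / 0.19158 ≈ 0.077

0.746, 0.009, 0.119, 0.049, 0.077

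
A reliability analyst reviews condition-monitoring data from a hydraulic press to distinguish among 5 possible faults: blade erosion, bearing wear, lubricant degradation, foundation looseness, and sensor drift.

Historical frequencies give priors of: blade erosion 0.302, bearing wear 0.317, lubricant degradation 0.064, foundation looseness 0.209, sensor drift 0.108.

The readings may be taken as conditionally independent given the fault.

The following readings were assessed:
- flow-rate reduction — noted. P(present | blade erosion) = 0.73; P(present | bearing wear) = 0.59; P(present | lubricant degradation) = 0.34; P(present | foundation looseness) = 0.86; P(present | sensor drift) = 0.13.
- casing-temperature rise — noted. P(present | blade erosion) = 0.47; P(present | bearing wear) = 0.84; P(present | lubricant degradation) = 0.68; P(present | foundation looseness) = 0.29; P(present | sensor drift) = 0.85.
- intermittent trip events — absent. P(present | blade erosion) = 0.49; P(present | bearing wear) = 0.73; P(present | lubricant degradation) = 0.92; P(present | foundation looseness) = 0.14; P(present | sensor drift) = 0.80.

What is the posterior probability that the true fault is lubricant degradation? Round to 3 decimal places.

By Bayes' rule with conditional independence, the unnormalized weight for each hypothesis is prior × ∏ likelihoods (using 1 − P(present | H) for each absent reading):
  blade erosion: 0.302 × 0.73 × 0.47 × (1 − 0.49) = 0.052844
  bearing wear: 0.317 × 0.59 × 0.84 × (1 − 0.73) = 0.042418
  lubricant degradation: 0.064 × 0.34 × 0.68 × (1 − 0.92) = 0.0011837
  foundation looseness: 0.209 × 0.86 × 0.29 × (1 − 0.14) = 0.044827
  sensor drift: 0.108 × 0.13 × 0.85 × (1 − 0.80) = 0.0023868
Marginal likelihood of the evidence = 0.14366.
P(lubricant degradation | evidence) = 0.0011837 / 0.14366 ≈ 0.008.

0.008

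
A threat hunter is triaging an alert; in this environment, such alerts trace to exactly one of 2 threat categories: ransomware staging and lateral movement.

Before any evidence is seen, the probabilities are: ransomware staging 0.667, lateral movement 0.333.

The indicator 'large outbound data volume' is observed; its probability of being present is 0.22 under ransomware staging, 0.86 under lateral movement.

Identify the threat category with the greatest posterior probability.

For each hypothesis, the unnormalized posterior weight is prior × likelihood:
  ransomware staging: 0.667 × 0.22 = 0.14674
  lateral movement: 0.333 × 0.86 = 0.28638
The unnormalized weights sum to 0.43312.
P(ransomware staging | evidence) ≈ 0.14674 / 0.43312 ≈ 0.339
P(lateral movement | evidence) ≈ 0.28638 / 0.43312 ≈ 0.661
The largest is 0.661, so lateral movement is most probable.

lateral movement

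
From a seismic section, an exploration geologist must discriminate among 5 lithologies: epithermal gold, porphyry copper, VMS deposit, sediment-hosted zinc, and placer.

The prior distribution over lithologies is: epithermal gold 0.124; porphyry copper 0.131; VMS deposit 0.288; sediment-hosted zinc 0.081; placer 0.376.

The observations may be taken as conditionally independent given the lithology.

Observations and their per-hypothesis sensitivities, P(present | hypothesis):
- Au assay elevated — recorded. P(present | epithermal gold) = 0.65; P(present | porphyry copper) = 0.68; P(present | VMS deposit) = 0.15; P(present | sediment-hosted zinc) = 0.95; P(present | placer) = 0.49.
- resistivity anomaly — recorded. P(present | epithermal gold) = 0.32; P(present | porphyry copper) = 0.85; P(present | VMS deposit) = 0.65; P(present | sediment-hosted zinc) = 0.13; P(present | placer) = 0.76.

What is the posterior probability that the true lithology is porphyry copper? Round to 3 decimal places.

By Bayes' rule with conditional independence, the unnormalized weight for each hypothesis is prior × ∏ likelihoods:
  epithermal gold: 0.124 × 0.65 × 0.32 = 0.025792
  porphyry copper: 0.131 × 0.68 × 0.85 = 0.075718
  VMS deposit: 0.288 × 0.15 × 0.65 = 0.02808
  sediment-hosted zinc: 0.081 × 0.95 × 0.13 = 0.010004
  placer: 0.376 × 0.49 × 0.76 = 0.14002
Marginal likelihood of the evidence = 0.27962.
P(porphyry copper | evidence) = 0.075718 / 0.27962 ≈ 0.271.

0.271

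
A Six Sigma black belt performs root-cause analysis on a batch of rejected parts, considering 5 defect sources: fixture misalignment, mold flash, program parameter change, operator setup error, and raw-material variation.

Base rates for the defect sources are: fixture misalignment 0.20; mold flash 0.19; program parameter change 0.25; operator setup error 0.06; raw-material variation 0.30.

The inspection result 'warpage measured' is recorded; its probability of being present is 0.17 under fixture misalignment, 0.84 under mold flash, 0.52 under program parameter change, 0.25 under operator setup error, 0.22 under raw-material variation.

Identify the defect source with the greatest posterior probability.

mold flash

By Bayes' rule, the unnormalized weight for each hypothesis is prior × likelihood:
  fixture misalignment: 0.20 × 0.17 = 0.034
  mold flash: 0.19 × 0.84 = 0.1596
  program parameter change: 0.25 × 0.52 = 0.13
  operator setup error: 0.06 × 0.25 = 0.015
  raw-material variation: 0.30 × 0.22 = 0.066
Normalizing constant Z = 0.034 + 0.1596 + 0.13 + 0.015 + 0.066 = 0.4046.
P(fixture misalignment | evidence) ≈ 0.034 / 0.4046 ≈ 0.084
P(mold flash | evidence) ≈ 0.1596 / 0.4046 ≈ 0.394
P(program parameter change | evidence) ≈ 0.13 / 0.4046 ≈ 0.321
P(operator setup error | evidence) ≈ 0.015 / 0.4046 ≈ 0.037
P(raw-material variation | evidence) ≈ 0.066 / 0.4046 ≈ 0.163
The largest is 0.394, so mold flash is most probable.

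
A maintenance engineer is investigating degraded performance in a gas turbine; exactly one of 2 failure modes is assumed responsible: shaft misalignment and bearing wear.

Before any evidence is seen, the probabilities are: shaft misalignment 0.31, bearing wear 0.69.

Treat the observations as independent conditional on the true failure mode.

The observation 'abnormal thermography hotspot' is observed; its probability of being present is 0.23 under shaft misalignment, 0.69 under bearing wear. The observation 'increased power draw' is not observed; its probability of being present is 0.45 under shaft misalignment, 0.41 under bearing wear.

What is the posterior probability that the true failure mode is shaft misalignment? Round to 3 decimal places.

Multiply each prior by the joint likelihood of the evidence pattern (using 1 − P(present | H) for each absent observation):
  shaft misalignment: 0.31 × 0.23 × (1 − 0.45) = 0.039215
  bearing wear: 0.69 × 0.69 × (1 − 0.41) = 0.2809
The unnormalized weights sum to 0.32011.
P(shaft misalignment | evidence) = 0.039215 / 0.32011 ≈ 0.123.

0.123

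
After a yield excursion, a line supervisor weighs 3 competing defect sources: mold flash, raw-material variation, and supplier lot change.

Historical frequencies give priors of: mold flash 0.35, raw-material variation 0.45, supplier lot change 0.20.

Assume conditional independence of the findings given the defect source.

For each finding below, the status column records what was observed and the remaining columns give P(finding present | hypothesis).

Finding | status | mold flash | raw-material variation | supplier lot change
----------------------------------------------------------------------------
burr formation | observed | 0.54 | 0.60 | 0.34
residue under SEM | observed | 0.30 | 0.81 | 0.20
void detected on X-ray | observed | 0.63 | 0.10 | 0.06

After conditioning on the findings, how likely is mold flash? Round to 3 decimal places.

By Bayes' rule with conditional independence, the unnormalized weight for each hypothesis is prior × ∏ likelihoods:
  mold flash: 0.35 × 0.54 × 0.30 × 0.63 = 0.035721
  raw-material variation: 0.45 × 0.60 × 0.81 × 0.10 = 0.02187
  supplier lot change: 0.20 × 0.34 × 0.20 × 0.06 = 0.000816
Normalizing constant Z = 0.035721 + 0.02187 + 0.000816 = 0.058407.
P(mold flash | evidence) = 0.035721 / 0.058407 ≈ 0.612.

0.612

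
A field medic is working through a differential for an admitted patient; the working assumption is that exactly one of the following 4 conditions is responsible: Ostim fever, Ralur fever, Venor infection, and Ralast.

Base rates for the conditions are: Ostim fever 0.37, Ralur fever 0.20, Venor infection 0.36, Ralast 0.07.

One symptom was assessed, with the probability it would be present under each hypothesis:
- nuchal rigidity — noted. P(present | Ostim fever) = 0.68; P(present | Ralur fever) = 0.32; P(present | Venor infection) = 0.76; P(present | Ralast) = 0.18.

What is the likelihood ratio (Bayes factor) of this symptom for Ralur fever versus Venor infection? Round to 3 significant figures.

0.421

Likelihood of this symptom under each hypothesis:
  Ralur fever: 0.32
  Venor infection: 0.76
Bayes factor = 0.32 / 0.76 ≈ 0.421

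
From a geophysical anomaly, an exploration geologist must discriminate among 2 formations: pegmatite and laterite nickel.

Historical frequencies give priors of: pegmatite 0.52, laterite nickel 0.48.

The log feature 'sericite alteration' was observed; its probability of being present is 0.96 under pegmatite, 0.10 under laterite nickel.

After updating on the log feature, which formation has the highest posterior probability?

By Bayes' rule, the unnormalized weight for each hypothesis is prior × likelihood:
  pegmatite: 0.52 × 0.96 = 0.4992
  laterite nickel: 0.48 × 0.10 = 0.048
Normalizing constant Z = 0.4992 + 0.048 = 0.5472.
P(pegmatite | evidence) ≈ 0.4992 / 0.5472 ≈ 0.912
P(laterite nickel | evidence) ≈ 0.048 / 0.5472 ≈ 0.088
The largest is 0.912, so pegmatite is most probable.

pegmatite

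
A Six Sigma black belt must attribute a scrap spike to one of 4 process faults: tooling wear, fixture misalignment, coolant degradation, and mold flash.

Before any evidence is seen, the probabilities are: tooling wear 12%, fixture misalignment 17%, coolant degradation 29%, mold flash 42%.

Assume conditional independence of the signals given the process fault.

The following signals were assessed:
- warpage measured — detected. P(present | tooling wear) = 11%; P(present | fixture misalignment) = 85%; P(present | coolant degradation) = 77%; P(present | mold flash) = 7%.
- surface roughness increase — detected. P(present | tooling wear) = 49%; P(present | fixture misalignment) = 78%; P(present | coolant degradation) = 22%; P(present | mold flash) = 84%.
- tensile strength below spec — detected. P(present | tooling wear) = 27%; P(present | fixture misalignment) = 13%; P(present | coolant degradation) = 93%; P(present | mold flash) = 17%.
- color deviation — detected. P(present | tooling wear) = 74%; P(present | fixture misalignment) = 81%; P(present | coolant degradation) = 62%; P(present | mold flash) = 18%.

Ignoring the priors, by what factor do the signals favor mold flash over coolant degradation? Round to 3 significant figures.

0.0184

The Bayes factor is the ratio of the joint likelihoods of the signal pattern under the two hypotheses.
  mold flash: 0.07 × 0.84 × 0.17 × 0.18 = 0.0017993
  coolant degradation: 0.77 × 0.22 × 0.93 × 0.62 = 0.097676
Bayes factor = 0.0017993 / 0.097676 ≈ 0.0184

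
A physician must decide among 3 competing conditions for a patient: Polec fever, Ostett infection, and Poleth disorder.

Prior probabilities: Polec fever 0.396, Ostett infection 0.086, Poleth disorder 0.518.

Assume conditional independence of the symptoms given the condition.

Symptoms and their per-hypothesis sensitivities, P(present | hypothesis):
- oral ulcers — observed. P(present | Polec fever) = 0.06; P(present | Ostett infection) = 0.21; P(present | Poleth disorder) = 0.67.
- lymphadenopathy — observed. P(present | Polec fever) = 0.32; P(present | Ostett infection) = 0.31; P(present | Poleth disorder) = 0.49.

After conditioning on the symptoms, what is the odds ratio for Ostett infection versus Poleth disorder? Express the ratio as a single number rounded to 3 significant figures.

The normalizing constant cancels in an odds ratio, so compute prior × likelihood for the two hypotheses only:
  Ostett infection: 0.086 × 0.21 × 0.31 = 0.0055986
  Poleth disorder: 0.518 × 0.67 × 0.49 = 0.17006
Posterior odds = 0.0055986 / 0.17006 ≈ 0.0329.

0.0329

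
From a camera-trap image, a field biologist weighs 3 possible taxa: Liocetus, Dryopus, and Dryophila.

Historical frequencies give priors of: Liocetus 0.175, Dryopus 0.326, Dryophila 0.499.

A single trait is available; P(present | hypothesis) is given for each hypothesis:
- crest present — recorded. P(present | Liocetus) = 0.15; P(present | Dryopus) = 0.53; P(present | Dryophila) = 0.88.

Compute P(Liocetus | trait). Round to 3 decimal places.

0.041

Multiply each prior by the likelihood of the trait:
  Liocetus: 0.175 × 0.15 = 0.02625
  Dryopus: 0.326 × 0.53 = 0.17278
  Dryophila: 0.499 × 0.88 = 0.43912
The unnormalized weights sum to 0.63815.
P(Liocetus | evidence) = 0.02625 / 0.63815 ≈ 0.041.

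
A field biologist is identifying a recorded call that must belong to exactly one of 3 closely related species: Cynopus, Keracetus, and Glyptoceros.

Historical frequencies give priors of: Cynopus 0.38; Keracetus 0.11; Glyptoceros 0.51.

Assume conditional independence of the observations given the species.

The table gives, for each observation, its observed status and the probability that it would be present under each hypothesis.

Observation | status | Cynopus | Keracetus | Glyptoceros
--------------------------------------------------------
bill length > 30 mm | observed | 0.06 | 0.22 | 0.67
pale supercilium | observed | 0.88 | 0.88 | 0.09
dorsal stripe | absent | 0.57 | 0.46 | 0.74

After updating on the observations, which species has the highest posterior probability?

Keracetus

For each hypothesis, the unnormalized posterior weight is prior × product of the observation likelihoods (using 1 − P(present | H) for each absent observation):
  Cynopus: 0.38 × 0.06 × 0.88 × (1 − 0.57) = 0.0086275
  Keracetus: 0.11 × 0.22 × 0.88 × (1 − 0.46) = 0.0115
  Glyptoceros: 0.51 × 0.67 × 0.09 × (1 − 0.74) = 0.0079958
Marginal likelihood of the evidence = 0.028123.
P(Cynopus | evidence) ≈ 0.0086275 / 0.028123 ≈ 0.307
P(Keracetus | evidence) ≈ 0.0115 / 0.028123 ≈ 0.409
P(Glyptoceros | evidence) ≈ 0.0079958 / 0.028123 ≈ 0.284
The largest is 0.409, so Keracetus is most probable.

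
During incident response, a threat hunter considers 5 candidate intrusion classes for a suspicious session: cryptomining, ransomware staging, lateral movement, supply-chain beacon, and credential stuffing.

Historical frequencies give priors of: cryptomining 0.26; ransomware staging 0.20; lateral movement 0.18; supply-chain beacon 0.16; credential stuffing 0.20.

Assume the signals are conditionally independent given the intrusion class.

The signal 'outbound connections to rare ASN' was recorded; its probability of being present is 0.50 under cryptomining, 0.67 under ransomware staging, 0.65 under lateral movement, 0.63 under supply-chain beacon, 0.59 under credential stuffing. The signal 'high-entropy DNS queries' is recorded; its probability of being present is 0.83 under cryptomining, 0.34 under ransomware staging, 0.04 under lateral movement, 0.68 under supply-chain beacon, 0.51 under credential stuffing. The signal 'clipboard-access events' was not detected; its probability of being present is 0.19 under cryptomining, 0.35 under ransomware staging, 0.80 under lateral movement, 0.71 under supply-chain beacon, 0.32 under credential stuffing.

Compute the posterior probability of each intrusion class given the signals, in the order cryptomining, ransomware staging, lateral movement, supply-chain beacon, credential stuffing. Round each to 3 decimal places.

For each hypothesis, the unnormalized posterior weight is prior × product of the signal likelihoods (using 1 − P(present | H) for each absent signal):
  cryptomining: 0.26 × 0.50 × 0.83 × (1 − 0.19) = 0.087399
  ransomware staging: 0.20 × 0.67 × 0.34 × (1 − 0.35) = 0.029614
  lateral movement: 0.18 × 0.65 × 0.04 × (1 − 0.80) = 0.000936
  supply-chain beacon: 0.16 × 0.63 × 0.68 × (1 − 0.71) = 0.019878
  credential stuffing: 0.20 × 0.59 × 0.51 × (1 − 0.32) = 0.040922
Normalizing constant Z = 0.087399 + 0.029614 + 0.000936 + 0.019878 + 0.040922 = 0.17875.
P(cryptomining | evidence) = 0.087399 / 0.17875 ≈ 0.489
P(ransomware staging | evidence) = 0.029614 / 0.17875 ≈ 0.166
P(lateral movement | evidence) = 0.000936 / 0.17875 ≈ 0.005
P(supply-chain beacon | evidence) = 0.019878 / 0.17875 ≈ 0.111
P(credential stuffing | evidence) = 0.040922 / 0.17875 ≈ 0.229

0.489, 0.166, 0.005, 0.111, 0.229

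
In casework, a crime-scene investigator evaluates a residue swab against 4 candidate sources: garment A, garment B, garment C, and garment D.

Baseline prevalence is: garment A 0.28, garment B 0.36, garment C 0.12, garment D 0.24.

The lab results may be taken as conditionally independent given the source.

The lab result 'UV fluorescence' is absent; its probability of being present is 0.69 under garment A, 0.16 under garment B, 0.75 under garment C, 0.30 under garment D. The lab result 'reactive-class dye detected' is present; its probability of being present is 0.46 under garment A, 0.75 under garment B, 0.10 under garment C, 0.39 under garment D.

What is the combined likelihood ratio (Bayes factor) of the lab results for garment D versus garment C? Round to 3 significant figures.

10.9

Joint likelihood of the lab result pattern under each hypothesis (using 1 − P(present | H) for each absent lab result):
  garment D: (1 − 0.30) × 0.39 = 0.273
  garment C: (1 − 0.75) × 0.10 = 0.025
Bayes factor = 0.273 / 0.025 ≈ 10.9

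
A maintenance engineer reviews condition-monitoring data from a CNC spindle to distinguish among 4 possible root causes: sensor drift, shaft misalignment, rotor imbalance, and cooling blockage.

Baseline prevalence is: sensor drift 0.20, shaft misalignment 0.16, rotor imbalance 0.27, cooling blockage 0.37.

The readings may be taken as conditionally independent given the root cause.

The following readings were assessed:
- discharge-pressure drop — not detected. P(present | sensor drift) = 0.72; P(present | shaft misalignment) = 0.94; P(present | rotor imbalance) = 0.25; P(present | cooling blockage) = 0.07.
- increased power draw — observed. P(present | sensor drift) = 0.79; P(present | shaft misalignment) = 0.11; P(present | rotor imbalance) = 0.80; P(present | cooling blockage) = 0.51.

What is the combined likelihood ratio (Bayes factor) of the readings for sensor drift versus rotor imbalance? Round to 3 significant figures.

0.369

Joint likelihood of the reading pattern under each hypothesis (using 1 − P(present | H) for each absent reading):
  sensor drift: (1 − 0.72) × 0.79 = 0.2212
  rotor imbalance: (1 − 0.25) × 0.80 = 0.6
Bayes factor = 0.2212 / 0.6 ≈ 0.369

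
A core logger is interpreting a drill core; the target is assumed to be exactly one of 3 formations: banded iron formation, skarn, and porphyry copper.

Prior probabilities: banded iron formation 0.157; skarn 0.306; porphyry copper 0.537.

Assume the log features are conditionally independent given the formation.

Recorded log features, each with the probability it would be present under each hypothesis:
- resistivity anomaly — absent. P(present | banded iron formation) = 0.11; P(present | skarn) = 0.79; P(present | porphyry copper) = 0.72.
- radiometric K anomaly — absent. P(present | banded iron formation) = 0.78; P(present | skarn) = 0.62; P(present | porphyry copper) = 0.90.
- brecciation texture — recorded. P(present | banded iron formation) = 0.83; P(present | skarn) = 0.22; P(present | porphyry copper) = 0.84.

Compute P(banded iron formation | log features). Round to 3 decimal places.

0.586

For each hypothesis, the unnormalized posterior weight is prior × product of the log feature likelihoods (using 1 − P(present | H) for each absent log feature):
  banded iron formation: 0.157 × (1 − 0.11) × (1 − 0.78) × 0.83 = 0.025515
  skarn: 0.306 × (1 − 0.79) × (1 − 0.62) × 0.22 = 0.0053721
  porphyry copper: 0.537 × (1 − 0.72) × (1 − 0.90) × 0.84 = 0.01263
Normalizing constant Z = 0.025515 + 0.0053721 + 0.01263 = 0.043517.
P(banded iron formation | evidence) = 0.025515 / 0.043517 ≈ 0.586.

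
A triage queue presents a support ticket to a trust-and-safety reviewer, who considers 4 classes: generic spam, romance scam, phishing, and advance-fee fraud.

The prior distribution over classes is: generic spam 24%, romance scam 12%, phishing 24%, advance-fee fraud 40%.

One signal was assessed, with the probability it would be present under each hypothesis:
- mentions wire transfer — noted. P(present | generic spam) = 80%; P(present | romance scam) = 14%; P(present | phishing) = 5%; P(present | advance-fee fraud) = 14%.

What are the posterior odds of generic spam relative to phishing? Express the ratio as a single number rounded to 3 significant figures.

The normalizing constant cancels in an odds ratio, so compute prior × likelihood for the two hypotheses only:
  generic spam: 0.24 × 0.80 = 0.192
  phishing: 0.24 × 0.05 = 0.012
Odds(generic spam : phishing) = 0.192 / 0.012 ≈ 16.0.

16.0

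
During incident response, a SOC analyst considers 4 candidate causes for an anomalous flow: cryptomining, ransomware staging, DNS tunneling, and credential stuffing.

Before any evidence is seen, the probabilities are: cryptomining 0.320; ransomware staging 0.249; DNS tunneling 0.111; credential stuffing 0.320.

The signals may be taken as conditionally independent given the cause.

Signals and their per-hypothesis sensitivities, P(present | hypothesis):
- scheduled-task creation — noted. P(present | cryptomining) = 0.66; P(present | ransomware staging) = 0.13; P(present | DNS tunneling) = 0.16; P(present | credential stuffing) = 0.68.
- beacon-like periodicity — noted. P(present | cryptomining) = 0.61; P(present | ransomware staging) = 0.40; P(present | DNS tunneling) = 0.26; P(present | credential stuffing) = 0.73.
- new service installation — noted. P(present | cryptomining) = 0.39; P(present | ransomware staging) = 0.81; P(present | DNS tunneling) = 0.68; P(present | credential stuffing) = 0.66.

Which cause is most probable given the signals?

For each hypothesis, the unnormalized posterior weight is prior × product of the signal likelihoods:
  cryptomining: 0.320 × 0.66 × 0.61 × 0.39 = 0.050244
  ransomware staging: 0.249 × 0.13 × 0.40 × 0.81 = 0.010488
  DNS tunneling: 0.111 × 0.16 × 0.26 × 0.68 = 0.00314
  credential stuffing: 0.320 × 0.68 × 0.73 × 0.66 = 0.10484
Normalizing constant Z = 0.050244 + 0.010488 + 0.00314 + 0.10484 = 0.16871.
P(cryptomining | evidence) ≈ 0.050244 / 0.16871 ≈ 0.298
P(ransomware staging | evidence) ≈ 0.010488 / 0.16871 ≈ 0.062
P(DNS tunneling | evidence) ≈ 0.00314 / 0.16871 ≈ 0.019
P(credential stuffing | evidence) ≈ 0.10484 / 0.16871 ≈ 0.621
The largest is 0.621, so credential stuffing is most probable.

credential stuffing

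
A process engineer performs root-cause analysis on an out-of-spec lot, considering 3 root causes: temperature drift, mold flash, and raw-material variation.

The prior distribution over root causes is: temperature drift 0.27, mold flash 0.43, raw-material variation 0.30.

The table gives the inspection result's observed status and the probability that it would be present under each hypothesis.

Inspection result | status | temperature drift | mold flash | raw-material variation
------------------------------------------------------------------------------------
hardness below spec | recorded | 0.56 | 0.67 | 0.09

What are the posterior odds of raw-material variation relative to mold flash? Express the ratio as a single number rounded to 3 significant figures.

0.0937

The normalizing constant cancels in an odds ratio, so compute prior × likelihood for the two hypotheses only:
  raw-material variation: 0.30 × 0.09 = 0.027
  mold flash: 0.43 × 0.67 = 0.2881
Odds(raw-material variation : mold flash) = 0.027 / 0.2881 ≈ 0.0937.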